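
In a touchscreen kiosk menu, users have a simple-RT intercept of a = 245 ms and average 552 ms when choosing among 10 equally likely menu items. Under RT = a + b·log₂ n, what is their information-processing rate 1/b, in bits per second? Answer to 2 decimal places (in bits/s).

10.82 bits/s

b = (552 − 245)/log₂ 10 = 307/3.3219 = 92.416 ms per bit = 0.09242 s/bit; the reciprocal is 10.821 bits/s.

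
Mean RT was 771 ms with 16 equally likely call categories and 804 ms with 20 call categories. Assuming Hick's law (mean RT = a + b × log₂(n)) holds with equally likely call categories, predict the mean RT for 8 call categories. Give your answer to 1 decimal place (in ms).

668.5 ms

Fit slope and intercept:
  b = (804 − 771) / (log₂ 20 − log₂ 16) = 33 / (4.3219 − 4) = 102.507 ms/bit
  a = 771 − 102.507 × 4 = 360.971 ms
Then RT(8) = 360.971 + 102.507 × log₂ 8 = 360.971 + 102.507 × 3 ≈ 668.493 ms.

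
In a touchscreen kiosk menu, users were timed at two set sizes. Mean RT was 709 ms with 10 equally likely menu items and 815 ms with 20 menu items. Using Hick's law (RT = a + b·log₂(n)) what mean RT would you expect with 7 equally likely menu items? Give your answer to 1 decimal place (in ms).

Solve the two-equation system in a and b:
  b = (815 − 709) / (log₂ 20 − log₂ 10) = 106 / (4.3219 − 3.3219) = 106.000 ms/bit
  a = 709 − 106.000 × 3.3219 = 356.876 ms
Then RT(7) = 356.876 + 106.000 × log₂ 7 = 356.876 + 106.000 × 2.8074 ≈ 654.455 ms.

654.5 ms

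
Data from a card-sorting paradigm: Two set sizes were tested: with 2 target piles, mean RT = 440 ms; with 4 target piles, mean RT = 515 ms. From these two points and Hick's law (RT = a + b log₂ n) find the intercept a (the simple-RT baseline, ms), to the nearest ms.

365 ms

Slope: b = (515 − 440) / (log₂ 4 − log₂ 2) = 75/1.0000 = 75 ms/bit.
Intercept: a = 440 − 75·log₂(2) = 365.000 ms.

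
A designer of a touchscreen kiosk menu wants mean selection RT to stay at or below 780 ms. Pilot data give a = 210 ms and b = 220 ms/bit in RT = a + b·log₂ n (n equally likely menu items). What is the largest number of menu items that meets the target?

6

Information budget: (780 − 210)/220 = 2.5909 bits, so n ≤ 2^2.5909 = 6.025 → at most 6.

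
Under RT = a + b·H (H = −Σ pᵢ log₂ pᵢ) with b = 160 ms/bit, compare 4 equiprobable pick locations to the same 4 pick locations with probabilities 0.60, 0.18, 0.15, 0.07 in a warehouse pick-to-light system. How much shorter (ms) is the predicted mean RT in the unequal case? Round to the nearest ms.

69 ms

Equiprobable entropy H₀ = log₂ 4 = 2.0000 bits.
Skewed entropy H = −Σ pᵢ log₂ pᵢ = 1.5666 bits.
ΔRT = b·(H₀ − H) = 160 × 0.4334 = 69.35 ms.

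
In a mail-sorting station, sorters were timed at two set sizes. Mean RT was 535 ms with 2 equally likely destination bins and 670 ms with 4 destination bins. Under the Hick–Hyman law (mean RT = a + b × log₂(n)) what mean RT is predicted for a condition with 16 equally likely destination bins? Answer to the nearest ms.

Fit slope and intercept:
  b = (670 − 535) / (log₂ 4 − log₂ 2) = 135 / (2 − 1) = 135 ms/bit
  a = 535 − 135 × 1 = 400 ms
Then RT(16) = 400 + 135 × log₂ 16 = 400 + 135 × 4 ≈ 940.000 ms.

940 ms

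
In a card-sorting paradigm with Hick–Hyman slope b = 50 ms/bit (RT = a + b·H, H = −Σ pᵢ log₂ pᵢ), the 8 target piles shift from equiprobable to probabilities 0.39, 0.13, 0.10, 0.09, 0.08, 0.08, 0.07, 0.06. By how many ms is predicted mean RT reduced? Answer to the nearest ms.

17 ms

The RT saving is b·ΔH. Equiprobable H₀ = log₂(8) = 3.0000 bits; with the given probabilities H = 2.6524 bits.
b·(H₀ − H) = 50 × (3.0000 − 2.6524) = 17.38 ms.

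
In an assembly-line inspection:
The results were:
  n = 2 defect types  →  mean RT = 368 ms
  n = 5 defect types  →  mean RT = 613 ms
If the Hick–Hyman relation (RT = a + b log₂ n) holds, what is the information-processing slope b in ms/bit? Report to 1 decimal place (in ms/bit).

The slope on a log₂ axis is (613 − 368) / (2.3219 − 1) = 185.335 ms/bit.

185.3 ms/bit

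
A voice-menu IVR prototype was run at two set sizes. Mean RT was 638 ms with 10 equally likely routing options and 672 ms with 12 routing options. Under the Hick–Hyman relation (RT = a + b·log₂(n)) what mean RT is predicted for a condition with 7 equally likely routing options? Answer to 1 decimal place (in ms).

Fit slope and intercept:
  b = (672 − 638) / (log₂ 12 − log₂ 10) = 34 / (3.5850 − 3.3219) = 129.261 ms/bit
  a = 638 − 129.261 × 3.3219 = 208.605 ms
Then RT(7) = 208.605 + 129.261 × log₂ 7 = 208.605 + 129.261 × 2.8074 ≈ 571.486 ms.

571.5 ms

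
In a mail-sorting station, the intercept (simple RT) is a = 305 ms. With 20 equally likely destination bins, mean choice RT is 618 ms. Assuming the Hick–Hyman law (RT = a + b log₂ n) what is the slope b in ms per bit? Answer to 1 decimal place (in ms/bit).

72.4 ms/bit

log₂(20) = 4.3219 bits.
b = (RT − a)/log₂ n = (618 − 305) / 4.3219 = 72.421 ms/bit.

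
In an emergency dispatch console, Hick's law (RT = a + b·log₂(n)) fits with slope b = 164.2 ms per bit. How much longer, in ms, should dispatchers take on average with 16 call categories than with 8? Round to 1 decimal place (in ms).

164.2 ms

Only the slope matters, since a is common to both: ΔRT = b·log₂(n₂/n₁).
log₂(16) − log₂(8) = log₂(16/8) = log₂(2) = 1.
ΔRT = 164.2 × 1.0000 = 164.200 ms.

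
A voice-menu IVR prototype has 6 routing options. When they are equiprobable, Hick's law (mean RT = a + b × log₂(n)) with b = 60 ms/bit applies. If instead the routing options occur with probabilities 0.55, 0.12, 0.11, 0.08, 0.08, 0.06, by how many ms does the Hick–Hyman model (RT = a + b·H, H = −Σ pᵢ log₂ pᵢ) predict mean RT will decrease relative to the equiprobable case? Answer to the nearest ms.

34 ms

The RT saving is b·ΔH. Equiprobable H₀ = log₂(6) = 2.5850 bits; with the given probabilities H = 2.0183 bits.
b·(H₀ − H) = 60 × (2.5850 − 2.0183) = 34.00 ms.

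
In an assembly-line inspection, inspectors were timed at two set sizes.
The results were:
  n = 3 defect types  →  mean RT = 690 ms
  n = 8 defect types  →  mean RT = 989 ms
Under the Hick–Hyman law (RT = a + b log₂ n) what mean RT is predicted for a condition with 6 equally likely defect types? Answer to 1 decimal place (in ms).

With log₂ n on the abscissa the relation is linear; from the two conditions:
  b = (989 − 690) / (log₂ 8 − log₂ 3) = 299 / (3 − 1.5850) = 211.302 ms/bit
  a = 690 − 211.302 × 1.5850 = 355.095 ms
Then RT(6) = 355.095 + 211.302 × log₂ 6 = 355.095 + 211.302 × 2.5850 ≈ 901.302 ms.

901.3 ms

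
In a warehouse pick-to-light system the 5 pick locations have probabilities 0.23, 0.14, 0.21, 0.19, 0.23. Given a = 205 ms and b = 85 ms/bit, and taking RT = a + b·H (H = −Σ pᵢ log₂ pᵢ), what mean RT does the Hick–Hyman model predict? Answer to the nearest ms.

H = 0.23·log₂(1/0.23) + 0.14·log₂(1/0.14) + 0.21·log₂(1/0.21) + 0.19·log₂(1/0.19) + 0.23·log₂(1/0.23) = 2.3005 bits.
RT = 205 + 85 × 2.3005 = 400.54 ms.

401 ms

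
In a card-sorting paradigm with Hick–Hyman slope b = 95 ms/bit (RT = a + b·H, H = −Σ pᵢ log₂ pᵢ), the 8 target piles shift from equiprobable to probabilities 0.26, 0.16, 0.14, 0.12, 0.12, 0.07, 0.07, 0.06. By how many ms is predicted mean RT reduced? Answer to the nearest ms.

15 ms

Equiprobable entropy H₀ = log₂ 8 = 3.0000 bits.
Skewed entropy H = −Σ pᵢ log₂ pᵢ = 2.8402 bits.
ΔRT = b·(H₀ − H) = 95 × 0.1598 = 15.18 ms.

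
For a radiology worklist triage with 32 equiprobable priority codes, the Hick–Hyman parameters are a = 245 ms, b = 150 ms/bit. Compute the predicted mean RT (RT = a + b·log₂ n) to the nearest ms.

995 ms

log₂(32) = 5 bits, so RT = 245 + 150 × 5 ≈ 995.000 ms.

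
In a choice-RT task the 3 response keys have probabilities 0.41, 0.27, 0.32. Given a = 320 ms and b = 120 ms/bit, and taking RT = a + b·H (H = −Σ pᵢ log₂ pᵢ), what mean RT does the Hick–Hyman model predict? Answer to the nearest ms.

Entropy contributions −pᵢ log₂ pᵢ: 0.5274, 0.5100, 0.5260; sum H = 1.5634 bits.
RT = a + bH = 320 + 120·1.5634 = 507.61 ms.

508 ms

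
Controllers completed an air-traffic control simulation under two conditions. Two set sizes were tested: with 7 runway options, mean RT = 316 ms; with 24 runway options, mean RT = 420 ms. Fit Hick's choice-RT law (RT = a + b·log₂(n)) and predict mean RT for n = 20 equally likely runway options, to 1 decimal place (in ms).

Solve the two-equation system in a and b:
  b = (420 − 316) / (log₂ 24 − log₂ 7) = 104 / (4.5850 − 2.8074) = 58.506 ms/bit
  a = 316 − 58.506 × 2.8074 = 151.754 ms
Then RT(20) = 151.754 + 58.506 × log₂ 20 = 151.754 + 58.506 × 4.3219 ≈ 404.611 ms.

404.6 ms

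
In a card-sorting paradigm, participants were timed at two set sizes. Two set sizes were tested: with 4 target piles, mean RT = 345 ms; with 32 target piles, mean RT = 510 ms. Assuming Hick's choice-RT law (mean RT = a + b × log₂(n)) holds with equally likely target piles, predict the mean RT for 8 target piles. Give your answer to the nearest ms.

400 ms

With log₂ n on the abscissa the relation is linear; from the two conditions:
  b = (510 − 345) / (log₂ 32 − log₂ 4) = 165 / (5 − 2) = 55 ms/bit
  a = 345 − 55 × 2 = 235 ms
Then RT(8) = 235 + 55 × log₂ 8 = 235 + 55 × 3 ≈ 400.000 ms.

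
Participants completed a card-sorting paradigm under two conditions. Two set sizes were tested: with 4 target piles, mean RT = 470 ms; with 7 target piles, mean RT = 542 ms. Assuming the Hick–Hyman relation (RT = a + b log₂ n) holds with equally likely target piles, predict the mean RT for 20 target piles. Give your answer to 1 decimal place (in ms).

With log₂ n on the abscissa the relation is linear; from the two conditions:
  b = (542 − 470) / (log₂ 7 − log₂ 4) = 72 / (2.8074 − 2) = 89.180 ms/bit
  a = 470 − 89.180 × 2 = 291.640 ms
Then RT(20) = 291.640 + 89.180 × log₂ 20 = 291.640 + 89.180 × 4.3219 ≈ 677.070 ms.

677.1 ms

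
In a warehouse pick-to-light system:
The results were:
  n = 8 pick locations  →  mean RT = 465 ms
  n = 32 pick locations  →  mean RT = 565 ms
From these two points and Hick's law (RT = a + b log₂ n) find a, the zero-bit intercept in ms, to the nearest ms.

315 ms

b = (RT₂ − RT₁)/(log₂ n₂ − log₂ n₁) = (565 − 465)/(5 − 3) = 50 ms/bit.
a = RT₁ − b·log₂ n₁ = 465 − 50 × 3 = 315.000 ms.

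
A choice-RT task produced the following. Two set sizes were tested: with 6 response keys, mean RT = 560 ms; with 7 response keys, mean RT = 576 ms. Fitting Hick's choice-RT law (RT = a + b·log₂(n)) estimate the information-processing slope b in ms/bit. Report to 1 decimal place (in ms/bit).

71.9 ms/bit

Slope: b = (576 − 560) / (log₂ 7 − log₂ 6) = 16/0.2224 = 71.945 ms/bit.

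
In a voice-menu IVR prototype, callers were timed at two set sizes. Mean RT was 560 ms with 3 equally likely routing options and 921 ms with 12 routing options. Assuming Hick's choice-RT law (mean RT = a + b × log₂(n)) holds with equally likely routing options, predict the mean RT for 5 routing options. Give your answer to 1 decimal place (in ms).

Solve the two-equation system in a and b:
  b = (921 − 560) / (log₂ 12 − log₂ 3) = 361 / (3.5850 − 1.5850) = 180.500 ms/bit
  a = 560 − 180.500 × 1.5850 = 273.914 ms
Then RT(5) = 273.914 + 180.500 × log₂ 5 = 273.914 + 180.500 × 2.3219 ≈ 693.022 ms.

693.0 ms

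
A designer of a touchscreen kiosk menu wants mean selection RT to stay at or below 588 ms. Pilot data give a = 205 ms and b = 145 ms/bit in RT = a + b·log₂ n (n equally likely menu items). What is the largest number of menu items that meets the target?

6

Information budget: (588 − 205)/145 = 2.6414 bits, so n ≤ 2^2.6414 = 6.239 → at most 6.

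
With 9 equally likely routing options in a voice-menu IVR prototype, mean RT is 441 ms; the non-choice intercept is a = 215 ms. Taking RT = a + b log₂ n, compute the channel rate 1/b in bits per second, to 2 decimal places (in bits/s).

14.03 bits/s

b = (441 − 215)/log₂ 9 = 226/3.1699 = 71.295 ms per bit = 0.07130 s/bit; the reciprocal is 14.026 bits/s.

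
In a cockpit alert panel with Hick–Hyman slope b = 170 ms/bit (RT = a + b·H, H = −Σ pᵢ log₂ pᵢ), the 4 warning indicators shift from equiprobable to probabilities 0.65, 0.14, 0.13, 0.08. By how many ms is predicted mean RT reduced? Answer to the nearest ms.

89 ms

The RT saving is b·ΔH. Equiprobable H₀ = log₂(4) = 2.0000 bits; with the given probabilities H = 1.4752 bits.
b·(H₀ − H) = 170 × (2.0000 − 1.4752) = 89.21 ms.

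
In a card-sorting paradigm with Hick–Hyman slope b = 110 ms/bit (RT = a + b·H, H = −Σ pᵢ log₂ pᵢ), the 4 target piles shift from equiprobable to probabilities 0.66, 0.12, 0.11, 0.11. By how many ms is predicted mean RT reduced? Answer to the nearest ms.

59 ms

Equiprobable entropy H₀ = log₂ 4 = 2.0000 bits.
Skewed entropy H = −Σ pᵢ log₂ pᵢ = 1.4633 bits.
ΔRT = b·(H₀ − H) = 110 × 0.5367 = 59.04 ms.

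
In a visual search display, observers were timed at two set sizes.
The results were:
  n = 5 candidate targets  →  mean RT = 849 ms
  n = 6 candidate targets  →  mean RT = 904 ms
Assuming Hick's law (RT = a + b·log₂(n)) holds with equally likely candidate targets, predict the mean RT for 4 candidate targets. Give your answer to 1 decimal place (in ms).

Solve the two-equation system in a and b:
  b = (904 − 849) / (log₂ 6 − log₂ 5) = 55 / (2.5850 − 2.3219) = 209.098 ms/bit
  a = 849 − 209.098 × 2.3219 = 363.489 ms
Then RT(4) = 363.489 + 209.098 × log₂ 4 = 363.489 + 209.098 × 2 ≈ 781.685 ms.

781.7 ms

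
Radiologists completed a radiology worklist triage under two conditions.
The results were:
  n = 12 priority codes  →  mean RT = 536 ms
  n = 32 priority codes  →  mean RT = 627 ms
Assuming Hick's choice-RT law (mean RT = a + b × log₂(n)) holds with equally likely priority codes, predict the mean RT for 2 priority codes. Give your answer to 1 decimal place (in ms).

Solve the two-equation system in a and b:
  b = (627 − 536) / (log₂ 32 − log₂ 12) = 91 / (5 − 3.5850) = 64.309 ms/bit
  a = 536 − 64.309 × 3.5850 = 305.454 ms
Then RT(2) = 305.454 + 64.309 × log₂ 2 = 305.454 + 64.309 × 1 ≈ 369.763 ms.

369.8 ms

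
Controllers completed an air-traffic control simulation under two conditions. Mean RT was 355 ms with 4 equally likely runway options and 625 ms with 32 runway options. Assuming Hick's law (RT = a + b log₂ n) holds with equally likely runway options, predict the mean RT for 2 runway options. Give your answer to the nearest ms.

Fit slope and intercept:
  b = (625 − 355) / (log₂ 32 − log₂ 4) = 270 / (5 − 2) = 90 ms/bit
  a = 355 − 90 × 2 = 175 ms
Then RT(2) = 175 + 90 × log₂ 2 = 175 + 90 × 1 ≈ 265.000 ms.

265 ms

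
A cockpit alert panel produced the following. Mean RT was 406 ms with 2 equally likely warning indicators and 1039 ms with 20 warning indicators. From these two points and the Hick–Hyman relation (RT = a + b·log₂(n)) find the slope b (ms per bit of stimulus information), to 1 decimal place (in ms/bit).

190.6 ms/bit

b = (RT₂ − RT₁)/(log₂ n₂ − log₂ n₁) = (1039 − 406)/(4.3219 − 1) = 190.552 ms/bit.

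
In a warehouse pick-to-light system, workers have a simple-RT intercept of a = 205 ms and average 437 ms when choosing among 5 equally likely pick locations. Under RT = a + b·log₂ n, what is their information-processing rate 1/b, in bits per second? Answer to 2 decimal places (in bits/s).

Choice component = 437 − 205 = 232 ms over log₂(5) = 2.3219 bits.
b = 232 / 2.3219 = 99.917 ms/bit, so 1/b = 10.008 bits/s.

10.01 bits/s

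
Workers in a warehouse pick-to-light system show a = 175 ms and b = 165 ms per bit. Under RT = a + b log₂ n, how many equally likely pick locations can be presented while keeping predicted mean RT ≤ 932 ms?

Information budget: (932 − 175)/165 = 4.5879 bits, so n ≤ 2^4.5879 = 24.049 → at most 24.

24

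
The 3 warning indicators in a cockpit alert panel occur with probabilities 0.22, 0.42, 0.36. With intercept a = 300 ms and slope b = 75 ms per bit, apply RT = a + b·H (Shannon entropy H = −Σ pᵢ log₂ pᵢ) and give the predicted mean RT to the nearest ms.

H = 0.22·log₂(1/0.22) + 0.42·log₂(1/0.42) + 0.36·log₂(1/0.36) = 1.5368 bits.
RT = 300 + 75 × 1.5368 = 415.26 ms.

415 ms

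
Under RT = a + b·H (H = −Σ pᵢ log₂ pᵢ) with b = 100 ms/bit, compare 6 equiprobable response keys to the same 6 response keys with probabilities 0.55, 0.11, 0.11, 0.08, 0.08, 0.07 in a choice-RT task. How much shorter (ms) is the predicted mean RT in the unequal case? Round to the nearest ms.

Equiprobable entropy H₀ = log₂ 6 = 2.5850 bits.
Skewed entropy H = −Σ pᵢ log₂ pᵢ = 2.0265 bits.
ΔRT = b·(H₀ − H) = 100 × 0.5584 = 55.84 ms.

56 ms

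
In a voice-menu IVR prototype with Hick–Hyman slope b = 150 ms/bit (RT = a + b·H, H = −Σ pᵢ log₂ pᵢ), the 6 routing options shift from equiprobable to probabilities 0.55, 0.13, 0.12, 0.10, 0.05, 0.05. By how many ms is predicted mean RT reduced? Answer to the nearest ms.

89 ms

The RT saving is b·ΔH. Equiprobable H₀ = log₂(6) = 2.5850 bits; with the given probabilities H = 1.9885 bits.
b·(H₀ − H) = 150 × (2.5850 − 1.9885) = 89.47 ms.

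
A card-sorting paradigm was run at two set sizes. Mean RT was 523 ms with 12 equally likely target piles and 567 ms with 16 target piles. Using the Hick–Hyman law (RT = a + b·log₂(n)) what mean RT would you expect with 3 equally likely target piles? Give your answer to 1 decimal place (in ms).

311.0 ms

RT is linear in log₂ n, so two points fix the line:
  b = (567 − 523) / (log₂ 16 − log₂ 12) = 44 / (4 − 3.5850) = 106.015 ms/bit
  a = 523 − 106.015 × 3.5850 = 142.942 ms
Then RT(3) = 142.942 + 106.015 × log₂ 3 = 142.942 + 106.015 × 1.5850 ≈ 310.971 ms.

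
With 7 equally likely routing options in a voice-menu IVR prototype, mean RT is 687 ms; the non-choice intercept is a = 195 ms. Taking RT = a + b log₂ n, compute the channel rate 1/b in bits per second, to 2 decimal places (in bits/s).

5.71 bits/s

Choice component = 687 − 195 = 492 ms over log₂(7) = 2.8074 bits.
b = 492 / 2.8074 = 175.254 ms/bit, so 1/b = 5.706 bits/s.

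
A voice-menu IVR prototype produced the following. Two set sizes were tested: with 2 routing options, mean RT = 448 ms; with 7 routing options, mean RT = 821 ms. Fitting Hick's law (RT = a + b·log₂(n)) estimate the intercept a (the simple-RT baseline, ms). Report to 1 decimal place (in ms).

241.6 ms

Slope: b = (821 − 448) / (log₂ 7 − log₂ 2) = 373/1.8074 = 206.379 ms/bit.
a = RT₁ − b·log₂ n₁ = 448 − 206.379 × 1 = 241.621 ms.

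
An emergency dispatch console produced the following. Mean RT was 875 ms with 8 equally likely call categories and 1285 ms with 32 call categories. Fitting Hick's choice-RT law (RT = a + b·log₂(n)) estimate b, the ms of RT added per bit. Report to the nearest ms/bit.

The slope on a log₂ axis is (1285 − 875) / (5 − 3) = 205 ms/bit.

205 ms/bit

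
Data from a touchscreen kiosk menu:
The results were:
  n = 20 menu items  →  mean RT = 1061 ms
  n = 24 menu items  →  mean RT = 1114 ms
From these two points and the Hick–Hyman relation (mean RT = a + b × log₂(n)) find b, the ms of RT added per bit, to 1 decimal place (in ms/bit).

201.5 ms/bit

Slope: b = (1114 − 1061) / (log₂ 24 − log₂ 20) = 53/0.2630 = 201.495 ms/bit.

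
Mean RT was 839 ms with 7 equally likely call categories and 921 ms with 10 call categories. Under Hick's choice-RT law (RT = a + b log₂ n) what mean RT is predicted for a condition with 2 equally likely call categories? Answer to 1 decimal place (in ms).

With log₂ n on the abscissa the relation is linear; from the two conditions:
  b = (921 − 839) / (log₂ 10 − log₂ 7) = 82 / (3.3219 − 2.8074) = 159.355 ms/bit
  a = 839 − 159.355 × 2.8074 = 391.633 ms
Then RT(2) = 391.633 + 159.355 × log₂ 2 = 391.633 + 159.355 × 1 ≈ 550.988 ms.

551.0 ms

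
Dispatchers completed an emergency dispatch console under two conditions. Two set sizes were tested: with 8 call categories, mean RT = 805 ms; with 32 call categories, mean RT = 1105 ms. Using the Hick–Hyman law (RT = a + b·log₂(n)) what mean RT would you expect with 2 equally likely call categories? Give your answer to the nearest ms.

505 ms

Solve the two-equation system in a and b:
  b = (1105 − 805) / (log₂ 32 − log₂ 8) = 300 / (5 − 3) = 150 ms/bit
  a = 805 − 150 × 3 = 355 ms
Then RT(2) = 355 + 150 × log₂ 2 = 355 + 150 × 1 ≈ 505.000 ms.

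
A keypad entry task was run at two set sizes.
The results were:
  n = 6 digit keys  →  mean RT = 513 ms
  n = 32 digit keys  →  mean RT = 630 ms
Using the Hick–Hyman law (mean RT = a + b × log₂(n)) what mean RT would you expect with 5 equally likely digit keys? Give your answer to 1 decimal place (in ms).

500.3 ms

Fit slope and intercept:
  b = (630 − 513) / (log₂ 32 − log₂ 6) = 117 / (5 − 2.5850) = 48.446 ms/bit
  a = 513 − 48.446 × 2.5850 = 387.768 ms
Then RT(5) = 387.768 + 48.446 × log₂ 5 = 387.768 + 48.446 × 2.3219 ≈ 500.257 ms.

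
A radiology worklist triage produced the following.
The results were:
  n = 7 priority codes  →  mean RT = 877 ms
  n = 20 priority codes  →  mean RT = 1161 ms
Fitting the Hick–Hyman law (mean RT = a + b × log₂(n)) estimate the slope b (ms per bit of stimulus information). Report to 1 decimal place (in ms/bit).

187.5 ms/bit

Slope: b = (1161 − 877) / (log₂ 20 − log₂ 7) = 284/1.5146 = 187.512 ms/bit.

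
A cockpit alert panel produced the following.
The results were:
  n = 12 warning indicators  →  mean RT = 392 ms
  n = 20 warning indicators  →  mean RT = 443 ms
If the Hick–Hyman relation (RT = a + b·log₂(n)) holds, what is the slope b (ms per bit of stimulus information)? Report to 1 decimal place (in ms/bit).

69.2 ms/bit

Slope: b = (443 − 392) / (log₂ 20 − log₂ 12) = 51/0.7370 = 69.203 ms/bit.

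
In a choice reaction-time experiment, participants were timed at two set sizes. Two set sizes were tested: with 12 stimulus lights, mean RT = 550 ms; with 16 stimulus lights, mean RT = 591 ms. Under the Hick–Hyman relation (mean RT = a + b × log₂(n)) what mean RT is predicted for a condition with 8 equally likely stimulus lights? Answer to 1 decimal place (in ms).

492.2 ms

With log₂ n on the abscissa the relation is linear; from the two conditions:
  b = (591 − 550) / (log₂ 16 − log₂ 12) = 41 / (4 − 3.5850) = 98.786 ms/bit
  a = 550 − 98.786 × 3.5850 = 195.855 ms
Then RT(8) = 195.855 + 98.786 × log₂ 8 = 195.855 + 98.786 × 3 ≈ 492.214 ms.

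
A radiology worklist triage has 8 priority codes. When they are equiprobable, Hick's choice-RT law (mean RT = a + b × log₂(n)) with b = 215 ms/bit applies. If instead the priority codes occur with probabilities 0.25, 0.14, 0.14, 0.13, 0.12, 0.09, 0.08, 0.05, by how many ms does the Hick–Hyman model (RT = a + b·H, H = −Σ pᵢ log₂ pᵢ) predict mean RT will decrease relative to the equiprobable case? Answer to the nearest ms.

The RT saving is b·ΔH. Equiprobable H₀ = log₂(8) = 3.0000 bits; with the given probabilities H = 2.8642 bits.
b·(H₀ − H) = 215 × (3.0000 − 2.8642) = 29.20 ms.

29 ms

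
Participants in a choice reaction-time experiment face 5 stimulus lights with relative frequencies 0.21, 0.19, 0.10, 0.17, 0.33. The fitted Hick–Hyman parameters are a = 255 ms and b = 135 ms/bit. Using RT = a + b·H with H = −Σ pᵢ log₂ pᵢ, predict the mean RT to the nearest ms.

555 ms

Entropy contributions −pᵢ log₂ pᵢ: 0.4728, 0.4552, 0.3322, 0.4346, 0.5278; sum H = 2.2227 bits.
RT = a + bH = 255 + 135·2.2227 = 555.06 ms.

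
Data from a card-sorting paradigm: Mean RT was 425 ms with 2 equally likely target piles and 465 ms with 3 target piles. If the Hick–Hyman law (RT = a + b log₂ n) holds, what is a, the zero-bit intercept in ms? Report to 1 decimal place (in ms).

356.6 ms

b = (RT₂ − RT₁)/(log₂ n₂ − log₂ n₁) = (465 − 425)/(1.5850 − 1) = 68.380 ms/bit.
a = RT₁ − b·log₂ n₁ = 425 − 68.380 × 1 = 356.620 ms.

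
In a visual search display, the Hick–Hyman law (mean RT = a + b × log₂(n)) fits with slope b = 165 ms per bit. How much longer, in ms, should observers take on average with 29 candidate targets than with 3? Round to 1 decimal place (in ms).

Only the slope matters, since a is common to both: ΔRT = b·log₂(n₂/n₁).
log₂(29) − log₂(3) = 4.8580 − 1.5850 = 3.2730.
ΔRT = 165 × 3.2730 = 540.048 ms.

540.0 ms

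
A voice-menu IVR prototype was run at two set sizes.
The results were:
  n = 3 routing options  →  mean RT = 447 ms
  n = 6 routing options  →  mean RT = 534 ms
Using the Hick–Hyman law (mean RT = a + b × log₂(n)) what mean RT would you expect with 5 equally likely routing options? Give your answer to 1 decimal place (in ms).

Solve the two-equation system in a and b:
  b = (534 − 447) / (log₂ 6 − log₂ 3) = 87 / (2.5850 − 1.5850) = 87.000 ms/bit
  a = 447 − 87.000 × 1.5850 = 309.108 ms
Then RT(5) = 309.108 + 87.000 × log₂ 5 = 309.108 + 87.000 × 2.3219 ≈ 511.116 ms.

511.1 ms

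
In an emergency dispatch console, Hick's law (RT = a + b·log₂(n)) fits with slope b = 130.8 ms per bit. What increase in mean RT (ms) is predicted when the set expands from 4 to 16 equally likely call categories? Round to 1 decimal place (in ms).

Only the slope matters, since a is common to both: ΔRT = b·log₂(n₂/n₁).
log₂(16) − log₂(4) = log₂(16/4) = log₂(4) = 2.
ΔRT = 130.8 × 2.0000 = 261.600 ms.

261.6 ms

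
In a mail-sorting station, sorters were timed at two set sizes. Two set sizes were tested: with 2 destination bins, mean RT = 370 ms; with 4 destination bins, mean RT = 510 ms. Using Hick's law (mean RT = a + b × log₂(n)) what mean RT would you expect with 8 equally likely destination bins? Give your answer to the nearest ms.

650 ms

With log₂ n on the abscissa the relation is linear; from the two conditions:
  b = (510 − 370) / (log₂ 4 − log₂ 2) = 140 / (2 − 1) = 140 ms/bit
  a = 370 − 140 × 1 = 230 ms
Then RT(8) = 230 + 140 × log₂ 8 = 230 + 140 × 3 ≈ 650.000 ms.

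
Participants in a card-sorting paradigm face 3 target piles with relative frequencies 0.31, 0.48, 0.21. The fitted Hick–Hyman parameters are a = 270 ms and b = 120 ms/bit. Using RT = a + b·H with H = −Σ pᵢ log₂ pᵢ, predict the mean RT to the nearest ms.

Entropy contributions −pᵢ log₂ pᵢ: 0.5238, 0.5083, 0.4728; sum H = 1.5049 bits.
RT = a + bH = 270 + 120·1.5049 = 450.59 ms.

451 ms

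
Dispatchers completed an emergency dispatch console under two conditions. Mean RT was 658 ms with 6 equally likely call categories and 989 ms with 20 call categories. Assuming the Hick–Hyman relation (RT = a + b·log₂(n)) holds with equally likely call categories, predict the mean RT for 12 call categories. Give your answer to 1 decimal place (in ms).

848.6 ms

Solve the two-equation system in a and b:
  b = (989 − 658) / (log₂ 20 − log₂ 6) = 331 / (4.3219 − 2.5850) = 190.562 ms/bit
  a = 658 − 190.562 × 2.5850 = 165.404 ms
Then RT(12) = 165.404 + 190.562 × log₂ 12 = 165.404 + 190.562 × 3.5850 ≈ 848.562 ms.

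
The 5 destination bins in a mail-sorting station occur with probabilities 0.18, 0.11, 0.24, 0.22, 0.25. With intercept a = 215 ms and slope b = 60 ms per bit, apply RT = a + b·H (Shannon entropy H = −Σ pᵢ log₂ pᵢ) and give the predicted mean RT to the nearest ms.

H = 0.18·log₂(1/0.18) + 0.11·log₂(1/0.11) + 0.24·log₂(1/0.24) + 0.22·log₂(1/0.22) + 0.25·log₂(1/0.25) = 2.2703 bits.
RT = 215 + 60 × 2.2703 = 351.22 ms.

351 ms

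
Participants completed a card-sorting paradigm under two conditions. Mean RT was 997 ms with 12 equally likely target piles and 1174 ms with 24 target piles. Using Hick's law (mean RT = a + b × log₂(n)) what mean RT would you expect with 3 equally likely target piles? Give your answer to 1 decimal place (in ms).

643.0 ms

Fit slope and intercept:
  b = (1174 − 997) / (log₂ 24 − log₂ 12) = 177 / (4.5850 − 3.5850) = 177.000 ms/bit
  a = 997 − 177.000 × 3.5850 = 362.462 ms
Then RT(3) = 362.462 + 177.000 × log₂ 3 = 362.462 + 177.000 × 1.5850 ≈ 643.000 ms.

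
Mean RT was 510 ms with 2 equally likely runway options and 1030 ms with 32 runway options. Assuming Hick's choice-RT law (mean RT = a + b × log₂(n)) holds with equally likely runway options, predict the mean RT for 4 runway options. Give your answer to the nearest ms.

640 ms

Solve the two-equation system in a and b:
  b = (1030 − 510) / (log₂ 32 − log₂ 2) = 520 / (5 − 1) = 130 ms/bit
  a = 510 − 130 × 1 = 380 ms
Then RT(4) = 380 + 130 × log₂ 4 = 380 + 130 × 2 ≈ 640.000 ms.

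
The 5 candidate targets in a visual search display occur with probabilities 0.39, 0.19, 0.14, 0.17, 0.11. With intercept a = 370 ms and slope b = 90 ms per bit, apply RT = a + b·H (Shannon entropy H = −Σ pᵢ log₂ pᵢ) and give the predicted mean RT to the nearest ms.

Entropy contributions −pᵢ log₂ pᵢ: 0.5298, 0.4552, 0.3971, 0.4346, 0.3503; sum H = 2.1670 bits.
RT = a + bH = 370 + 90·2.1670 = 565.03 ms.

565 ms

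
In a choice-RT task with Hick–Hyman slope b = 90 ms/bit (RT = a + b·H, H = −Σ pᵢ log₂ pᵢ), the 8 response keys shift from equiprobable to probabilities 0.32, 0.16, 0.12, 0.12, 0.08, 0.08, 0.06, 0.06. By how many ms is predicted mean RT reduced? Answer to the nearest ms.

Equiprobable entropy H₀ = log₂ 8 = 3.0000 bits.
Skewed entropy H = −Σ pᵢ log₂ pᵢ = 2.7533 bits.
ΔRT = b·(H₀ − H) = 90 × 0.2467 = 22.21 ms.

22 ms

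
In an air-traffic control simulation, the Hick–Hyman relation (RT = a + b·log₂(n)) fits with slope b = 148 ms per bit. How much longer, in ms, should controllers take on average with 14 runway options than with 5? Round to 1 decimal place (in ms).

The intercept a cancels: ΔRT = b·(log₂ n₂ − log₂ n₁) = b·log₂(n₂/n₁).
log₂(14) − log₂(5) = 3.8074 − 2.3219 = 1.4854.
ΔRT = 148 × 1.4854 = 219.843 ms.

219.8 ms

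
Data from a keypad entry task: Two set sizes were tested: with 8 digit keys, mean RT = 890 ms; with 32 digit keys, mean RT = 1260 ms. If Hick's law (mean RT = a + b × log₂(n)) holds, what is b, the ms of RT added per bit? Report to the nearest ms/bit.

185 ms/bit

b = (RT₂ − RT₁)/(log₂ n₂ − log₂ n₁) = (1260 − 890)/(5 − 3) = 185 ms/bit.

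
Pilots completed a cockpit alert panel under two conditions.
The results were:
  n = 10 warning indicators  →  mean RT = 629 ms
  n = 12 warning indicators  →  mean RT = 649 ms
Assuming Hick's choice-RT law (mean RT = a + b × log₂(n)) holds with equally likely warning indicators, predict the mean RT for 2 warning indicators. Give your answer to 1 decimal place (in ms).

452.5 ms

RT is linear in log₂ n, so two points fix the line:
  b = (649 − 629) / (log₂ 12 − log₂ 10) = 20 / (3.5850 − 3.3219) = 76.036 ms/bit
  a = 629 − 76.036 × 3.3219 = 376.415 ms
Then RT(2) = 376.415 + 76.036 × log₂ 2 = 376.415 + 76.036 × 1 ≈ 452.451 ms.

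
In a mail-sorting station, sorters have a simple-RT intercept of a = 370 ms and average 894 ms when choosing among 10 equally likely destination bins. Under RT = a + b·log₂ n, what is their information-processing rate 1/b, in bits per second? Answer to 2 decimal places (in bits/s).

6.34 bits/s

b = (894 − 370)/log₂ 10 = 524/3.3219 = 157.740 ms per bit = 0.15774 s/bit; the reciprocal is 6.340 bits/s.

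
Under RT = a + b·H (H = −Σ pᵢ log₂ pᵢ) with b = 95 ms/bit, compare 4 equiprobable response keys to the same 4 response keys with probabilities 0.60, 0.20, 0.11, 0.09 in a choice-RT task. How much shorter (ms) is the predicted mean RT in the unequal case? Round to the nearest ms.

41 ms

Equiprobable entropy H₀ = log₂ 4 = 2.0000 bits.
Skewed entropy H = −Σ pᵢ log₂ pᵢ = 1.5695 bits.
ΔRT = b·(H₀ − H) = 95 × 0.4305 = 40.90 ms.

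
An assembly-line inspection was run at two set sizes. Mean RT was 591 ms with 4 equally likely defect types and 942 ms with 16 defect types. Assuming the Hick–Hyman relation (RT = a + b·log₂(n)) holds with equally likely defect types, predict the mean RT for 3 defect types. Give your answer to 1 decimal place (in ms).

Fit slope and intercept:
  b = (942 − 591) / (log₂ 16 − log₂ 4) = 351 / (4 − 2) = 175.500 ms/bit
  a = 591 − 175.500 × 2 = 240.000 ms
Then RT(3) = 240.000 + 175.500 × log₂ 3 = 240.000 + 175.500 × 1.5850 ≈ 518.161 ms.

518.2 ms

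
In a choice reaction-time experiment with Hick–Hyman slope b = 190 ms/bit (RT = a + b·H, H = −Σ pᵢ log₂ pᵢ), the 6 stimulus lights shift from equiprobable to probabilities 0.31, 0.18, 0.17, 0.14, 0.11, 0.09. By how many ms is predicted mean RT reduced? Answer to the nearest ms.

The RT saving is b·ΔH. Equiprobable H₀ = log₂(6) = 2.5850 bits; with the given probabilities H = 2.4637 bits.
b·(H₀ − H) = 190 × (2.5850 − 2.4637) = 23.03 ms.

23 ms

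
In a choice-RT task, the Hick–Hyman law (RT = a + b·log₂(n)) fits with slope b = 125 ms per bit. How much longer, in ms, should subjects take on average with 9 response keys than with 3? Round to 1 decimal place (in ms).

198.1 ms

The intercept a cancels: ΔRT = b·(log₂ n₂ − log₂ n₁) = b·log₂(n₂/n₁).
log₂(9) − log₂(3) = 3.1699 − 1.5850 = 1.5850.
ΔRT = 125 × 1.5850 = 198.120 ms.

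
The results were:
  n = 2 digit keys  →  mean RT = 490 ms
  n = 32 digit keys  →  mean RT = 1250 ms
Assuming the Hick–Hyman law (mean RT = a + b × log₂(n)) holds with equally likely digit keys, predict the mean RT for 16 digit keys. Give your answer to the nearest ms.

1060 ms

With log₂ n on the abscissa the relation is linear; from the two conditions:
  b = (1250 − 490) / (log₂ 32 − log₂ 2) = 760 / (5 − 1) = 190 ms/bit
  a = 490 − 190 × 1 = 300 ms
Then RT(16) = 300 + 190 × log₂ 16 = 300 + 190 × 4 ≈ 1060.000 ms.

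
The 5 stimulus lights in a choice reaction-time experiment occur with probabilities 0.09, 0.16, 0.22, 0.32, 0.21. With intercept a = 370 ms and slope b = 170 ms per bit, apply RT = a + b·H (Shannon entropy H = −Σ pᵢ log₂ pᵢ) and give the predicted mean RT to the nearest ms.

747 ms

Entropy contributions −pᵢ log₂ pᵢ: 0.3127, 0.4230, 0.4806, 0.5260, 0.4728; sum H = 2.2151 bits.
RT = a + bH = 370 + 170·2.2151 = 746.57 ms.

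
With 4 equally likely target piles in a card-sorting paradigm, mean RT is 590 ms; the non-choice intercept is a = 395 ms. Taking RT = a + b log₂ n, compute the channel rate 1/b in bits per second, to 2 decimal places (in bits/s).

10.26 bits/s

b = (590 − 395)/log₂ 4 = 195/2 = 97.500 ms per bit = 0.09750 s/bit; the reciprocal is 10.256 bits/s.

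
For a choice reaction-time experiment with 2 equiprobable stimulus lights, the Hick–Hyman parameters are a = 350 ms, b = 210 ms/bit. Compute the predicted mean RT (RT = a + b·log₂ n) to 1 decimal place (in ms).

560.0 ms

log₂(2) = 1 bits, so RT = 350 + 210 × 1 ≈ 560.000 ms.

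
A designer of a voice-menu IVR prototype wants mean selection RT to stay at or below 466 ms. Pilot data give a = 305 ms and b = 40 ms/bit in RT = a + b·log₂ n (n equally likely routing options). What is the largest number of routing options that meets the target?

16

40·log₂ n ≤ 466 − 305 = 161, giving log₂ n ≤ 4.0250 and n ≤ 16.280. The largest whole number is 16.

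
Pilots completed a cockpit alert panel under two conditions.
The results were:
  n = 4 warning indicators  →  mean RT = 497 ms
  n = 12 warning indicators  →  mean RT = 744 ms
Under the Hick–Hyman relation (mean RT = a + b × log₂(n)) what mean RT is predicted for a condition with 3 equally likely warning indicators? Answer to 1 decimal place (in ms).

432.3 ms

Solve the two-equation system in a and b:
  b = (744 − 497) / (log₂ 12 − log₂ 4) = 247 / (3.5850 − 2) = 155.840 ms/bit
  a = 497 − 155.840 × 2 = 185.321 ms
Then RT(3) = 185.321 + 155.840 × log₂ 3 = 185.321 + 155.840 × 1.5850 ≈ 432.321 ms.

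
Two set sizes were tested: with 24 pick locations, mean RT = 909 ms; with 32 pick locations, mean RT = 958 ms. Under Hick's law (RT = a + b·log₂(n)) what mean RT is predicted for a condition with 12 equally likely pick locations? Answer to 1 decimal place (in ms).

Fit slope and intercept:
  b = (958 − 909) / (log₂ 32 − log₂ 24) = 49 / (5 − 4.5850) = 118.062 ms/bit
  a = 909 − 118.062 × 4.5850 = 367.692 ms
Then RT(12) = 367.692 + 118.062 × log₂ 12 = 367.692 + 118.062 × 3.5850 ≈ 790.938 ms.

790.9 ms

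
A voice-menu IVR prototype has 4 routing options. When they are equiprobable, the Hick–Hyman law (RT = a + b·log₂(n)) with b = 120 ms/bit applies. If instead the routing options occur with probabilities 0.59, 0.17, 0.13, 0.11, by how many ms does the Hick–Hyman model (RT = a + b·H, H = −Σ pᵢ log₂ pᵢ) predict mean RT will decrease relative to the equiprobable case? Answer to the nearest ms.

The RT saving is b·ΔH. Equiprobable H₀ = log₂(4) = 2.0000 bits; with the given probabilities H = 1.6166 bits.
b·(H₀ − H) = 120 × (2.0000 − 1.6166) = 46.00 ms.

46 ms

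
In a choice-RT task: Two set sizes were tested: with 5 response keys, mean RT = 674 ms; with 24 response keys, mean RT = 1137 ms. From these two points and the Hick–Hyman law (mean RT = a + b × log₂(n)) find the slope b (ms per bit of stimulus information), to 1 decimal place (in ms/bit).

Slope: b = (1137 − 674) / (log₂ 24 − log₂ 5) = 463/2.2630 = 204.593 ms/bit.

204.6 ms/bit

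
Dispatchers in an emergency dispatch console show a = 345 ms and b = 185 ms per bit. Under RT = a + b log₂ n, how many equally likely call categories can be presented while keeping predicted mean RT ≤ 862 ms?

6

Set 345 + 185·log₂ n ≤ 862 → log₂ n ≤ (862 − 345)/185 = 2.7946.
So n ≤ 2^2.7946 = 6.938; the largest integer n is 6.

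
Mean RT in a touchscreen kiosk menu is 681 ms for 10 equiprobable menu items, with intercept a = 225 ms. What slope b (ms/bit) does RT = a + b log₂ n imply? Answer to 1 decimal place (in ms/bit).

b = (681 − 225) / log₂(10) = 456 / 3.3219 = 137.270 ms/bit.

137.3 ms/bit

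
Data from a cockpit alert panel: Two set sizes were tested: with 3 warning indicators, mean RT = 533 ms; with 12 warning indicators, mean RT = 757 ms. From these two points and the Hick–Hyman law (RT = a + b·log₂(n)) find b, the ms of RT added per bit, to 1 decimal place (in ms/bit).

112.0 ms/bit

The slope on a log₂ axis is (757 − 533) / (3.5850 − 1.5850) = 112.000 ms/bit.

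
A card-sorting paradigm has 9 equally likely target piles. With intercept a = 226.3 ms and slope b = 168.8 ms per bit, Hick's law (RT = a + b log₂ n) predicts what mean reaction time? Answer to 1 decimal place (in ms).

log₂(9) = 3.1699 bits, so RT = 226.3 + 168.8 × 3.1699 ≈ 761.383 ms.

761.4 ms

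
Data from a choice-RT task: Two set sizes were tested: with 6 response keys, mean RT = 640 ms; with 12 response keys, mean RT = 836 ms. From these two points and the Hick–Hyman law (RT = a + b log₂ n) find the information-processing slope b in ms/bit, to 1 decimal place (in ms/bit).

The slope on a log₂ axis is (836 − 640) / (3.5850 − 2.5850) = 196.000 ms/bit.

196.0 ms/bit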